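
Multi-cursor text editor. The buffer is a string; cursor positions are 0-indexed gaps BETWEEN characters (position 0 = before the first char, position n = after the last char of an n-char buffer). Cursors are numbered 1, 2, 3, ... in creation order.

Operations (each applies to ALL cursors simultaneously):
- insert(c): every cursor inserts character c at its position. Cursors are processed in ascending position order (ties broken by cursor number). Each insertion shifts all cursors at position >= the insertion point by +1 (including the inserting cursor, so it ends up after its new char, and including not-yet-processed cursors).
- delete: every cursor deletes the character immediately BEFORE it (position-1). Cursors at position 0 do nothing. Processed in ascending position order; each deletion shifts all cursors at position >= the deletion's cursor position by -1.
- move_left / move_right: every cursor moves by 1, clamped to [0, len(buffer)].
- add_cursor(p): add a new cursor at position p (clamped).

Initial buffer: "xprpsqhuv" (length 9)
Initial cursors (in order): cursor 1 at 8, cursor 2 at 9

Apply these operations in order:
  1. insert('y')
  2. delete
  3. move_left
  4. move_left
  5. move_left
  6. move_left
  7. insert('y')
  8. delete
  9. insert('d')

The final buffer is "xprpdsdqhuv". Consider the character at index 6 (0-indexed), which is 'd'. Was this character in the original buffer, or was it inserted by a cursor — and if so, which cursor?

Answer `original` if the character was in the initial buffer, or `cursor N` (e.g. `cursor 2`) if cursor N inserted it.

Answer: cursor 2

Derivation:
After op 1 (insert('y')): buffer="xprpsqhuyvy" (len 11), cursors c1@9 c2@11, authorship ........1.2
After op 2 (delete): buffer="xprpsqhuv" (len 9), cursors c1@8 c2@9, authorship .........
After op 3 (move_left): buffer="xprpsqhuv" (len 9), cursors c1@7 c2@8, authorship .........
After op 4 (move_left): buffer="xprpsqhuv" (len 9), cursors c1@6 c2@7, authorship .........
After op 5 (move_left): buffer="xprpsqhuv" (len 9), cursors c1@5 c2@6, authorship .........
After op 6 (move_left): buffer="xprpsqhuv" (len 9), cursors c1@4 c2@5, authorship .........
After op 7 (insert('y')): buffer="xprpysyqhuv" (len 11), cursors c1@5 c2@7, authorship ....1.2....
After op 8 (delete): buffer="xprpsqhuv" (len 9), cursors c1@4 c2@5, authorship .........
After op 9 (insert('d')): buffer="xprpdsdqhuv" (len 11), cursors c1@5 c2@7, authorship ....1.2....
Authorship (.=original, N=cursor N): . . . . 1 . 2 . . . .
Index 6: author = 2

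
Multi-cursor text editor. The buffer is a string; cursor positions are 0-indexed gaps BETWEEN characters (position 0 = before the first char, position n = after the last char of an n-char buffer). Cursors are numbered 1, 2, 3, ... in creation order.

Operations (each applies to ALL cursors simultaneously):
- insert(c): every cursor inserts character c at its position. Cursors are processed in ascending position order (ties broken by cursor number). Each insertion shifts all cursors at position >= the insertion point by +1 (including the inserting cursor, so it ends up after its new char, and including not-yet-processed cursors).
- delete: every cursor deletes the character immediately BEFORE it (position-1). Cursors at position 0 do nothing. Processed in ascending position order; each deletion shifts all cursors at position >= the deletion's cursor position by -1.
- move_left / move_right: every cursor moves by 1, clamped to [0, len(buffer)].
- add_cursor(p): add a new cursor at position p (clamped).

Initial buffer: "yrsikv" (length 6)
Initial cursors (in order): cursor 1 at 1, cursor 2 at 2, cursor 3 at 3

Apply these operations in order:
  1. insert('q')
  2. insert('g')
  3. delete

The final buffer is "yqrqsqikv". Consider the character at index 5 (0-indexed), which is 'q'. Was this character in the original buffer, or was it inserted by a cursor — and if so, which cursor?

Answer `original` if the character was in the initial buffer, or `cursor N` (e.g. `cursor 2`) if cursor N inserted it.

Answer: cursor 3

Derivation:
After op 1 (insert('q')): buffer="yqrqsqikv" (len 9), cursors c1@2 c2@4 c3@6, authorship .1.2.3...
After op 2 (insert('g')): buffer="yqgrqgsqgikv" (len 12), cursors c1@3 c2@6 c3@9, authorship .11.22.33...
After op 3 (delete): buffer="yqrqsqikv" (len 9), cursors c1@2 c2@4 c3@6, authorship .1.2.3...
Authorship (.=original, N=cursor N): . 1 . 2 . 3 . . .
Index 5: author = 3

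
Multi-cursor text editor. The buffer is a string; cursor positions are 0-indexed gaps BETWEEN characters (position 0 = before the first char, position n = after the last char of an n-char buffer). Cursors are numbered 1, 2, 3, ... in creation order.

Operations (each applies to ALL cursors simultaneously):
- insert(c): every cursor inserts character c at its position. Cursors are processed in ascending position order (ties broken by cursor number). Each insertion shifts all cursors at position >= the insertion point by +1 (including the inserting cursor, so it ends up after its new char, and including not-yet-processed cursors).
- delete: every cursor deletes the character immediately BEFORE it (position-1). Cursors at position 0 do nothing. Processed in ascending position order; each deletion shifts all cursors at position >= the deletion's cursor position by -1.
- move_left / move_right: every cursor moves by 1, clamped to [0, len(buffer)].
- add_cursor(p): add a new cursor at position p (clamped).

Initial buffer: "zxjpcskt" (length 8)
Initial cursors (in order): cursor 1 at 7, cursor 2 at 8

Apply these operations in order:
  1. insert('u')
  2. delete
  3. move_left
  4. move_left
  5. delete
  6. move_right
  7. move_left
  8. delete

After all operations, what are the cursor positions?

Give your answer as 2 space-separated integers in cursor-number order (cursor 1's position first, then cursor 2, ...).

After op 1 (insert('u')): buffer="zxjpcskutu" (len 10), cursors c1@8 c2@10, authorship .......1.2
After op 2 (delete): buffer="zxjpcskt" (len 8), cursors c1@7 c2@8, authorship ........
After op 3 (move_left): buffer="zxjpcskt" (len 8), cursors c1@6 c2@7, authorship ........
After op 4 (move_left): buffer="zxjpcskt" (len 8), cursors c1@5 c2@6, authorship ........
After op 5 (delete): buffer="zxjpkt" (len 6), cursors c1@4 c2@4, authorship ......
After op 6 (move_right): buffer="zxjpkt" (len 6), cursors c1@5 c2@5, authorship ......
After op 7 (move_left): buffer="zxjpkt" (len 6), cursors c1@4 c2@4, authorship ......
After op 8 (delete): buffer="zxkt" (len 4), cursors c1@2 c2@2, authorship ....

Answer: 2 2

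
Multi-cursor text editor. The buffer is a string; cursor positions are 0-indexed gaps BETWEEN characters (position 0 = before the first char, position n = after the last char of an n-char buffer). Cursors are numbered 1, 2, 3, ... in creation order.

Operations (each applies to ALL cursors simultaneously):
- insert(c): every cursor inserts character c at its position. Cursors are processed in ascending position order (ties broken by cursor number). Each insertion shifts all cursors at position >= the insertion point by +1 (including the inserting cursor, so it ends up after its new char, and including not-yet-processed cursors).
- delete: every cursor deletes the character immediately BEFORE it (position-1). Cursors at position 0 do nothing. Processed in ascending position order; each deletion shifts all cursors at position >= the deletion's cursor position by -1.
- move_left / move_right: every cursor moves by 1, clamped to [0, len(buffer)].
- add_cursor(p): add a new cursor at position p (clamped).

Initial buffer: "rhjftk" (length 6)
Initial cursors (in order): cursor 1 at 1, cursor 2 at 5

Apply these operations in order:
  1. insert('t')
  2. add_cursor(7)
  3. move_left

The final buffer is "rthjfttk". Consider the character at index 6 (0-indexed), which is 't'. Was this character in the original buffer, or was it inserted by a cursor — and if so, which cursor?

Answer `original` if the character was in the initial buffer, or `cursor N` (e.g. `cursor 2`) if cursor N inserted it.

After op 1 (insert('t')): buffer="rthjfttk" (len 8), cursors c1@2 c2@7, authorship .1....2.
After op 2 (add_cursor(7)): buffer="rthjfttk" (len 8), cursors c1@2 c2@7 c3@7, authorship .1....2.
After op 3 (move_left): buffer="rthjfttk" (len 8), cursors c1@1 c2@6 c3@6, authorship .1....2.
Authorship (.=original, N=cursor N): . 1 . . . . 2 .
Index 6: author = 2

Answer: cursor 2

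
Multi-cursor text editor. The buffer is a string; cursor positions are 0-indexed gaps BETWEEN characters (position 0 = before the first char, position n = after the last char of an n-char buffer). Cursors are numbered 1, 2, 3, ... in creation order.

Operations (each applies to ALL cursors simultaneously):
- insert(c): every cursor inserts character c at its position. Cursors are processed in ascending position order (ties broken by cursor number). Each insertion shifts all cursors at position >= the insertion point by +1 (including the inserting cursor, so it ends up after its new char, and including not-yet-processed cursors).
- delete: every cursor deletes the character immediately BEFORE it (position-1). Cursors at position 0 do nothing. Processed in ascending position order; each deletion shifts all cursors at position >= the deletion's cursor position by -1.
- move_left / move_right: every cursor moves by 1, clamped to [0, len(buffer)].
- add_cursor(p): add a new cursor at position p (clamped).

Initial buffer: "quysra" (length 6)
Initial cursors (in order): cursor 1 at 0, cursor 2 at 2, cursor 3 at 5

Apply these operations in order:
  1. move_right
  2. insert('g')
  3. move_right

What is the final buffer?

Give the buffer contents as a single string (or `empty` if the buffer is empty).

Answer: qguygsrag

Derivation:
After op 1 (move_right): buffer="quysra" (len 6), cursors c1@1 c2@3 c3@6, authorship ......
After op 2 (insert('g')): buffer="qguygsrag" (len 9), cursors c1@2 c2@5 c3@9, authorship .1..2...3
After op 3 (move_right): buffer="qguygsrag" (len 9), cursors c1@3 c2@6 c3@9, authorship .1..2...3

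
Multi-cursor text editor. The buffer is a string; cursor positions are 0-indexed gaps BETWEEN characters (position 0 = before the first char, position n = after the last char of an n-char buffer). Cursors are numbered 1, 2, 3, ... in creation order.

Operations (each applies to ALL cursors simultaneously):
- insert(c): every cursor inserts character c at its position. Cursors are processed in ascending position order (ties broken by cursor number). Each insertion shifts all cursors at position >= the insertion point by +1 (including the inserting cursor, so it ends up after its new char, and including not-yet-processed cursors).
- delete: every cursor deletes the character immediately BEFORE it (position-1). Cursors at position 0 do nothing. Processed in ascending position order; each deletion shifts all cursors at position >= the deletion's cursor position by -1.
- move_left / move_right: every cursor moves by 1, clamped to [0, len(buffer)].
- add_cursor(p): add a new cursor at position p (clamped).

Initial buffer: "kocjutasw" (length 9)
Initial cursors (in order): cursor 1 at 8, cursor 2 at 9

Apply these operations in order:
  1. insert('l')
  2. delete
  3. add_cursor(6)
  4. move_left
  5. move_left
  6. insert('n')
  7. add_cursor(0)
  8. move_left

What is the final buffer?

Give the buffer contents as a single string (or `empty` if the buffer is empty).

Answer: kocjnutnansw

Derivation:
After op 1 (insert('l')): buffer="kocjutaslwl" (len 11), cursors c1@9 c2@11, authorship ........1.2
After op 2 (delete): buffer="kocjutasw" (len 9), cursors c1@8 c2@9, authorship .........
After op 3 (add_cursor(6)): buffer="kocjutasw" (len 9), cursors c3@6 c1@8 c2@9, authorship .........
After op 4 (move_left): buffer="kocjutasw" (len 9), cursors c3@5 c1@7 c2@8, authorship .........
After op 5 (move_left): buffer="kocjutasw" (len 9), cursors c3@4 c1@6 c2@7, authorship .........
After op 6 (insert('n')): buffer="kocjnutnansw" (len 12), cursors c3@5 c1@8 c2@10, authorship ....3..1.2..
After op 7 (add_cursor(0)): buffer="kocjnutnansw" (len 12), cursors c4@0 c3@5 c1@8 c2@10, authorship ....3..1.2..
After op 8 (move_left): buffer="kocjnutnansw" (len 12), cursors c4@0 c3@4 c1@7 c2@9, authorship ....3..1.2..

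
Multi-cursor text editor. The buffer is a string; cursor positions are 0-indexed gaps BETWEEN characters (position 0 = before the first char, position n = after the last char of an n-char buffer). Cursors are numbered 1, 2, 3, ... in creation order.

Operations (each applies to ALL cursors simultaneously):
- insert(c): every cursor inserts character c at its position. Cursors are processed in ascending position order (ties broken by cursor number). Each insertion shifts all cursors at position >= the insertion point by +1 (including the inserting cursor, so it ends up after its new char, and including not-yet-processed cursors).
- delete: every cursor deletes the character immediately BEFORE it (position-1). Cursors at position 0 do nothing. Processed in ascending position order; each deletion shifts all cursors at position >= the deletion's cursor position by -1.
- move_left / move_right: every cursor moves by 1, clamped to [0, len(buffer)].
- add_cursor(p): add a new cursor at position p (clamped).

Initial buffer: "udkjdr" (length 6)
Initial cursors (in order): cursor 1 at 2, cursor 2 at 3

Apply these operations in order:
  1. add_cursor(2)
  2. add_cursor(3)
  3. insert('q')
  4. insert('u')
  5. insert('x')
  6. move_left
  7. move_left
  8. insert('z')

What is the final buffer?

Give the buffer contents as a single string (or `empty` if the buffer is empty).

After op 1 (add_cursor(2)): buffer="udkjdr" (len 6), cursors c1@2 c3@2 c2@3, authorship ......
After op 2 (add_cursor(3)): buffer="udkjdr" (len 6), cursors c1@2 c3@2 c2@3 c4@3, authorship ......
After op 3 (insert('q')): buffer="udqqkqqjdr" (len 10), cursors c1@4 c3@4 c2@7 c4@7, authorship ..13.24...
After op 4 (insert('u')): buffer="udqquukqquujdr" (len 14), cursors c1@6 c3@6 c2@11 c4@11, authorship ..1313.2424...
After op 5 (insert('x')): buffer="udqquuxxkqquuxxjdr" (len 18), cursors c1@8 c3@8 c2@15 c4@15, authorship ..131313.242424...
After op 6 (move_left): buffer="udqquuxxkqquuxxjdr" (len 18), cursors c1@7 c3@7 c2@14 c4@14, authorship ..131313.242424...
After op 7 (move_left): buffer="udqquuxxkqquuxxjdr" (len 18), cursors c1@6 c3@6 c2@13 c4@13, authorship ..131313.242424...
After op 8 (insert('z')): buffer="udqquuzzxxkqquuzzxxjdr" (len 22), cursors c1@8 c3@8 c2@17 c4@17, authorship ..13131313.24242424...

Answer: udqquuzzxxkqquuzzxxjdr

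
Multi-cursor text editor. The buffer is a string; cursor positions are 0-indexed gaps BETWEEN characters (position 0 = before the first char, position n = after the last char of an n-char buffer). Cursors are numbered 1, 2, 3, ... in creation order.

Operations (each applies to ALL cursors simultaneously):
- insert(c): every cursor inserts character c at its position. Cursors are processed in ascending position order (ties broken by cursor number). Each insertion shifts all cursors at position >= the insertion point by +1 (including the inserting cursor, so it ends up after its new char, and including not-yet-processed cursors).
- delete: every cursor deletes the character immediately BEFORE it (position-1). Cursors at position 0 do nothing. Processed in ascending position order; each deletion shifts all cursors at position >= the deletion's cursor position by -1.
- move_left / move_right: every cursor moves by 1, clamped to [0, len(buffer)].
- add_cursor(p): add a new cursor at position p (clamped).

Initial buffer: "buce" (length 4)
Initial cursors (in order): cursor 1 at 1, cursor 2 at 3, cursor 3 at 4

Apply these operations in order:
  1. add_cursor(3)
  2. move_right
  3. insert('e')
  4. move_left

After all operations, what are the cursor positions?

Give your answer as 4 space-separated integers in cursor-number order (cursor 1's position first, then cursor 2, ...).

Answer: 2 7 7 7

Derivation:
After op 1 (add_cursor(3)): buffer="buce" (len 4), cursors c1@1 c2@3 c4@3 c3@4, authorship ....
After op 2 (move_right): buffer="buce" (len 4), cursors c1@2 c2@4 c3@4 c4@4, authorship ....
After op 3 (insert('e')): buffer="bueceeee" (len 8), cursors c1@3 c2@8 c3@8 c4@8, authorship ..1..234
After op 4 (move_left): buffer="bueceeee" (len 8), cursors c1@2 c2@7 c3@7 c4@7, authorship ..1..234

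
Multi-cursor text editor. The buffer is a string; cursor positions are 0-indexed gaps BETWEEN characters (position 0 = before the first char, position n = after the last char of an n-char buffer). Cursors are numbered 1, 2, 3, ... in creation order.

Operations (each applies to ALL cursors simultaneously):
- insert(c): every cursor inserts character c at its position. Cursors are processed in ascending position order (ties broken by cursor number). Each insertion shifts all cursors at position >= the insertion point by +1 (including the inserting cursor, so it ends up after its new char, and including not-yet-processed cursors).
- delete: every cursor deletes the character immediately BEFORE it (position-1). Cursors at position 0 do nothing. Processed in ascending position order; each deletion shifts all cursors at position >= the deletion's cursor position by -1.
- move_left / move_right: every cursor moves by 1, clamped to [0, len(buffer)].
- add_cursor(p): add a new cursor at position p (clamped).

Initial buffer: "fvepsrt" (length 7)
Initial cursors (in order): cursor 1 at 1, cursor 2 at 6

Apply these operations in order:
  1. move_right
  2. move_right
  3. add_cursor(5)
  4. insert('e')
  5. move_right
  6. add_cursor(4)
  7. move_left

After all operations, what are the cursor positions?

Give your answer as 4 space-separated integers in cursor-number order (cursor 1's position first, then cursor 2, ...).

Answer: 4 9 7 3

Derivation:
After op 1 (move_right): buffer="fvepsrt" (len 7), cursors c1@2 c2@7, authorship .......
After op 2 (move_right): buffer="fvepsrt" (len 7), cursors c1@3 c2@7, authorship .......
After op 3 (add_cursor(5)): buffer="fvepsrt" (len 7), cursors c1@3 c3@5 c2@7, authorship .......
After op 4 (insert('e')): buffer="fveepserte" (len 10), cursors c1@4 c3@7 c2@10, authorship ...1..3..2
After op 5 (move_right): buffer="fveepserte" (len 10), cursors c1@5 c3@8 c2@10, authorship ...1..3..2
After op 6 (add_cursor(4)): buffer="fveepserte" (len 10), cursors c4@4 c1@5 c3@8 c2@10, authorship ...1..3..2
After op 7 (move_left): buffer="fveepserte" (len 10), cursors c4@3 c1@4 c3@7 c2@9, authorship ...1..3..2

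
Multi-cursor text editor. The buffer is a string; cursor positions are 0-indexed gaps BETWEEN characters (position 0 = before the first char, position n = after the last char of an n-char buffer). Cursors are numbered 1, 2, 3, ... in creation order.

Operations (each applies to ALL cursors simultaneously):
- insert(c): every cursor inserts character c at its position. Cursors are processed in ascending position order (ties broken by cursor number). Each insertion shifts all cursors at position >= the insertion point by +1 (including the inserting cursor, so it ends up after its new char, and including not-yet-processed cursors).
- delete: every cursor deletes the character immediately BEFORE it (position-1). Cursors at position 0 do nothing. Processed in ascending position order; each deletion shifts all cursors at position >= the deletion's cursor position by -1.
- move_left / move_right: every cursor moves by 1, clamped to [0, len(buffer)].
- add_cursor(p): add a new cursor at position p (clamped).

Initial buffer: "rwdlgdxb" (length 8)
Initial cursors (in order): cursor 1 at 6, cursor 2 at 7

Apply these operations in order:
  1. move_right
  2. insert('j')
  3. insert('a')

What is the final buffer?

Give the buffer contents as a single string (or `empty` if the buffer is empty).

After op 1 (move_right): buffer="rwdlgdxb" (len 8), cursors c1@7 c2@8, authorship ........
After op 2 (insert('j')): buffer="rwdlgdxjbj" (len 10), cursors c1@8 c2@10, authorship .......1.2
After op 3 (insert('a')): buffer="rwdlgdxjabja" (len 12), cursors c1@9 c2@12, authorship .......11.22

Answer: rwdlgdxjabja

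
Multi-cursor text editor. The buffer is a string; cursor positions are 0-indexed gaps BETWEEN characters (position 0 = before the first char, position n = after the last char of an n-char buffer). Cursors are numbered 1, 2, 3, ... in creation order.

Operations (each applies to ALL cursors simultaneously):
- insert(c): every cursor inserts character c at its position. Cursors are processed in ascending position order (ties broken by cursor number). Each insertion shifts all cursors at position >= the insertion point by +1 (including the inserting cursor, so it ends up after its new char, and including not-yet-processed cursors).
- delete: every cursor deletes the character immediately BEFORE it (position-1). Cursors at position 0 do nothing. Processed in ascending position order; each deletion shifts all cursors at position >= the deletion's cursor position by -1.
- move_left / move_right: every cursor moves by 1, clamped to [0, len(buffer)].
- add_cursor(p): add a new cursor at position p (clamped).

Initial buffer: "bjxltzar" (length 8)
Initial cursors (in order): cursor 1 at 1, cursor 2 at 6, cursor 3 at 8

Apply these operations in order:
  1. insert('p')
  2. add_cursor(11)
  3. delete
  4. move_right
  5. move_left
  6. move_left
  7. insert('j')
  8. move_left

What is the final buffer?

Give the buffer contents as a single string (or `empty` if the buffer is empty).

Answer: jbjxltjjjza

Derivation:
After op 1 (insert('p')): buffer="bpjxltzparp" (len 11), cursors c1@2 c2@8 c3@11, authorship .1.....2..3
After op 2 (add_cursor(11)): buffer="bpjxltzparp" (len 11), cursors c1@2 c2@8 c3@11 c4@11, authorship .1.....2..3
After op 3 (delete): buffer="bjxltza" (len 7), cursors c1@1 c2@6 c3@7 c4@7, authorship .......
After op 4 (move_right): buffer="bjxltza" (len 7), cursors c1@2 c2@7 c3@7 c4@7, authorship .......
After op 5 (move_left): buffer="bjxltza" (len 7), cursors c1@1 c2@6 c3@6 c4@6, authorship .......
After op 6 (move_left): buffer="bjxltza" (len 7), cursors c1@0 c2@5 c3@5 c4@5, authorship .......
After op 7 (insert('j')): buffer="jbjxltjjjza" (len 11), cursors c1@1 c2@9 c3@9 c4@9, authorship 1.....234..
After op 8 (move_left): buffer="jbjxltjjjza" (len 11), cursors c1@0 c2@8 c3@8 c4@8, authorship 1.....234..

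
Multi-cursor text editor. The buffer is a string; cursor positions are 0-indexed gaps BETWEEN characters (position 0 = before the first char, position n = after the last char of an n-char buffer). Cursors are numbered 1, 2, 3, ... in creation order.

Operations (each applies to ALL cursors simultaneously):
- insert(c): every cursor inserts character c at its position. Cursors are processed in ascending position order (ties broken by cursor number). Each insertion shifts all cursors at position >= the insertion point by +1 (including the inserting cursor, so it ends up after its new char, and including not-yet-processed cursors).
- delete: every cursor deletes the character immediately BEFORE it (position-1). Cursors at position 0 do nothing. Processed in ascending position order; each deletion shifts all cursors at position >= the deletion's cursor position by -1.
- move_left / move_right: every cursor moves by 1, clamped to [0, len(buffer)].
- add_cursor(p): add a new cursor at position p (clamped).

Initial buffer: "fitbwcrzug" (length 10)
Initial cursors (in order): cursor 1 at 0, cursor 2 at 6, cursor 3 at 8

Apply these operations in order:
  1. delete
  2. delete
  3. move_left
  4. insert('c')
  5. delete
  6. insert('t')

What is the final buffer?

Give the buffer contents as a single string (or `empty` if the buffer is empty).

After op 1 (delete): buffer="fitbwrug" (len 8), cursors c1@0 c2@5 c3@6, authorship ........
After op 2 (delete): buffer="fitbug" (len 6), cursors c1@0 c2@4 c3@4, authorship ......
After op 3 (move_left): buffer="fitbug" (len 6), cursors c1@0 c2@3 c3@3, authorship ......
After op 4 (insert('c')): buffer="cfitccbug" (len 9), cursors c1@1 c2@6 c3@6, authorship 1...23...
After op 5 (delete): buffer="fitbug" (len 6), cursors c1@0 c2@3 c3@3, authorship ......
After op 6 (insert('t')): buffer="tfitttbug" (len 9), cursors c1@1 c2@6 c3@6, authorship 1...23...

Answer: tfitttbug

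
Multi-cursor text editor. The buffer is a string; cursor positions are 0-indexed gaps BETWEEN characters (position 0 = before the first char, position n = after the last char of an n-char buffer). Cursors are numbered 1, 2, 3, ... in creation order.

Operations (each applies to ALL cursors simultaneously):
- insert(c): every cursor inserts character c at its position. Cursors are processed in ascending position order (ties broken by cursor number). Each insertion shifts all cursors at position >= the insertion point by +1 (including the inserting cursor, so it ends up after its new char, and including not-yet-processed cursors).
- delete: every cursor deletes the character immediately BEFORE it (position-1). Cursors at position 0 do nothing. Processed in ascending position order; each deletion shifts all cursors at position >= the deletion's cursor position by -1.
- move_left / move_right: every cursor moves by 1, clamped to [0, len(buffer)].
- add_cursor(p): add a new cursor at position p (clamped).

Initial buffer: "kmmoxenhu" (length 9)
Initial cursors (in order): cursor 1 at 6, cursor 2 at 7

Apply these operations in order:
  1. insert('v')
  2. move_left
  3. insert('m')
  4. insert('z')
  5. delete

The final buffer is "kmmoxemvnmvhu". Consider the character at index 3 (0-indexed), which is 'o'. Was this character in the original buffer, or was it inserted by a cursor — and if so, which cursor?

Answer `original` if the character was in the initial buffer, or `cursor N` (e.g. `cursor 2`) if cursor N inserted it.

Answer: original

Derivation:
After op 1 (insert('v')): buffer="kmmoxevnvhu" (len 11), cursors c1@7 c2@9, authorship ......1.2..
After op 2 (move_left): buffer="kmmoxevnvhu" (len 11), cursors c1@6 c2@8, authorship ......1.2..
After op 3 (insert('m')): buffer="kmmoxemvnmvhu" (len 13), cursors c1@7 c2@10, authorship ......11.22..
After op 4 (insert('z')): buffer="kmmoxemzvnmzvhu" (len 15), cursors c1@8 c2@12, authorship ......111.222..
After op 5 (delete): buffer="kmmoxemvnmvhu" (len 13), cursors c1@7 c2@10, authorship ......11.22..
Authorship (.=original, N=cursor N): . . . . . . 1 1 . 2 2 . .
Index 3: author = original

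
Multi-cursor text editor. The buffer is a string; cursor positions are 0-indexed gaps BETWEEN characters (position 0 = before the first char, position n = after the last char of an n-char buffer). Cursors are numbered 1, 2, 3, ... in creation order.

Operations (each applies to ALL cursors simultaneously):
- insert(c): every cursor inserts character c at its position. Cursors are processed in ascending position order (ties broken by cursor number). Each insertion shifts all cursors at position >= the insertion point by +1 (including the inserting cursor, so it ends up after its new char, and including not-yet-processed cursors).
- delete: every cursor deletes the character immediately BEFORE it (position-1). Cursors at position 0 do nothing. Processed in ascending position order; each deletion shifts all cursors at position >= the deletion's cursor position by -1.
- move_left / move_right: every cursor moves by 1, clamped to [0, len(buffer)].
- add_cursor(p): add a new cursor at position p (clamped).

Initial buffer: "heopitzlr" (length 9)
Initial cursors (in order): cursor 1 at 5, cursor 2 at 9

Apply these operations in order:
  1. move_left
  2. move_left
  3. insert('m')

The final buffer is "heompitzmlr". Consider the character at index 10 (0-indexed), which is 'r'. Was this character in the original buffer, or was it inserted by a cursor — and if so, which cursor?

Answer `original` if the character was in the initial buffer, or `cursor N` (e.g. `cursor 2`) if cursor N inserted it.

After op 1 (move_left): buffer="heopitzlr" (len 9), cursors c1@4 c2@8, authorship .........
After op 2 (move_left): buffer="heopitzlr" (len 9), cursors c1@3 c2@7, authorship .........
After op 3 (insert('m')): buffer="heompitzmlr" (len 11), cursors c1@4 c2@9, authorship ...1....2..
Authorship (.=original, N=cursor N): . . . 1 . . . . 2 . .
Index 10: author = original

Answer: original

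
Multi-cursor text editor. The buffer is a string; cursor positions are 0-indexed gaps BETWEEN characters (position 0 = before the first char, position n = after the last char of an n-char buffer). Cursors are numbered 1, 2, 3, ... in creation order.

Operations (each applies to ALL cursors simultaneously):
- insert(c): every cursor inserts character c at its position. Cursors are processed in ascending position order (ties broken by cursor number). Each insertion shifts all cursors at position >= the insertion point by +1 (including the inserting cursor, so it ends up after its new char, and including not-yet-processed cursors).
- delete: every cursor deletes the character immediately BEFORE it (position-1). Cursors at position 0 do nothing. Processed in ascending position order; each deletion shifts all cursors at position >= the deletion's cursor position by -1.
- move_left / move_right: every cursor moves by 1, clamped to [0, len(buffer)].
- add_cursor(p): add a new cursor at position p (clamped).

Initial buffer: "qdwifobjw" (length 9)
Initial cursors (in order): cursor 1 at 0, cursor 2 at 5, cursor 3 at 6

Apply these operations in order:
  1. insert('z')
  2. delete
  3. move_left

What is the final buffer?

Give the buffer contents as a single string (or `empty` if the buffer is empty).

After op 1 (insert('z')): buffer="zqdwifzozbjw" (len 12), cursors c1@1 c2@7 c3@9, authorship 1.....2.3...
After op 2 (delete): buffer="qdwifobjw" (len 9), cursors c1@0 c2@5 c3@6, authorship .........
After op 3 (move_left): buffer="qdwifobjw" (len 9), cursors c1@0 c2@4 c3@5, authorship .........

Answer: qdwifobjw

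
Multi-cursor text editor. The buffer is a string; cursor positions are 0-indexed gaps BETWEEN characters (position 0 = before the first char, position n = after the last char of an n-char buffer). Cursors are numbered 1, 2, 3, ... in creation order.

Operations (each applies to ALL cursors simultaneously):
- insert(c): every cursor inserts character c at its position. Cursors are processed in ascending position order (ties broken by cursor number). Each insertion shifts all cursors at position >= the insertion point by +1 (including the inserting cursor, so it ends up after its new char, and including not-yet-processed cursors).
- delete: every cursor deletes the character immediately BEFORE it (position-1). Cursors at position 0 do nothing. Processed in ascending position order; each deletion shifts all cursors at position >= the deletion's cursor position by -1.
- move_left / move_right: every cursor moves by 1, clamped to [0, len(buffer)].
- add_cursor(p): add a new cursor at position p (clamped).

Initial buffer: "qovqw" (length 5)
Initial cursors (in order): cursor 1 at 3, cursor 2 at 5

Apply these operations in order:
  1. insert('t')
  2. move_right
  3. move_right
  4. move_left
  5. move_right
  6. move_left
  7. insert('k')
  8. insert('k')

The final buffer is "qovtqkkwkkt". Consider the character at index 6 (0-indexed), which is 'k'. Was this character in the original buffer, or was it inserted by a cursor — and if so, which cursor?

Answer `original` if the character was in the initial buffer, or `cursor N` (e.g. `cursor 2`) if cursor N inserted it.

Answer: cursor 1

Derivation:
After op 1 (insert('t')): buffer="qovtqwt" (len 7), cursors c1@4 c2@7, authorship ...1..2
After op 2 (move_right): buffer="qovtqwt" (len 7), cursors c1@5 c2@7, authorship ...1..2
After op 3 (move_right): buffer="qovtqwt" (len 7), cursors c1@6 c2@7, authorship ...1..2
After op 4 (move_left): buffer="qovtqwt" (len 7), cursors c1@5 c2@6, authorship ...1..2
After op 5 (move_right): buffer="qovtqwt" (len 7), cursors c1@6 c2@7, authorship ...1..2
After op 6 (move_left): buffer="qovtqwt" (len 7), cursors c1@5 c2@6, authorship ...1..2
After op 7 (insert('k')): buffer="qovtqkwkt" (len 9), cursors c1@6 c2@8, authorship ...1.1.22
After op 8 (insert('k')): buffer="qovtqkkwkkt" (len 11), cursors c1@7 c2@10, authorship ...1.11.222
Authorship (.=original, N=cursor N): . . . 1 . 1 1 . 2 2 2
Index 6: author = 1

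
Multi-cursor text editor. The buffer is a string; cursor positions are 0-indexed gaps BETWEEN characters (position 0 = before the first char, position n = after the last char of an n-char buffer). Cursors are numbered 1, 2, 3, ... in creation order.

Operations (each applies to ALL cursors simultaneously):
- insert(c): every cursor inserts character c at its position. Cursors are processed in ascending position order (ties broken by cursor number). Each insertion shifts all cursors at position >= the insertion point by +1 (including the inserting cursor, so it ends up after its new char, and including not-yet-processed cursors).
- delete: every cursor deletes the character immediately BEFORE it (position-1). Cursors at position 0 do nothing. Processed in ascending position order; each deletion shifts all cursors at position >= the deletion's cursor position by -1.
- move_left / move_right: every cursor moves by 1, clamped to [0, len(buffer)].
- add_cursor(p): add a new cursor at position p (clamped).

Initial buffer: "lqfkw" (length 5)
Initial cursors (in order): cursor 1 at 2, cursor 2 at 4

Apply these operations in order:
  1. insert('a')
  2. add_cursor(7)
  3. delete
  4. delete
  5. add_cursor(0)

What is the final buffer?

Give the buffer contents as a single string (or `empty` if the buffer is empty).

After op 1 (insert('a')): buffer="lqafkaw" (len 7), cursors c1@3 c2@6, authorship ..1..2.
After op 2 (add_cursor(7)): buffer="lqafkaw" (len 7), cursors c1@3 c2@6 c3@7, authorship ..1..2.
After op 3 (delete): buffer="lqfk" (len 4), cursors c1@2 c2@4 c3@4, authorship ....
After op 4 (delete): buffer="l" (len 1), cursors c1@1 c2@1 c3@1, authorship .
After op 5 (add_cursor(0)): buffer="l" (len 1), cursors c4@0 c1@1 c2@1 c3@1, authorship .

Answer: l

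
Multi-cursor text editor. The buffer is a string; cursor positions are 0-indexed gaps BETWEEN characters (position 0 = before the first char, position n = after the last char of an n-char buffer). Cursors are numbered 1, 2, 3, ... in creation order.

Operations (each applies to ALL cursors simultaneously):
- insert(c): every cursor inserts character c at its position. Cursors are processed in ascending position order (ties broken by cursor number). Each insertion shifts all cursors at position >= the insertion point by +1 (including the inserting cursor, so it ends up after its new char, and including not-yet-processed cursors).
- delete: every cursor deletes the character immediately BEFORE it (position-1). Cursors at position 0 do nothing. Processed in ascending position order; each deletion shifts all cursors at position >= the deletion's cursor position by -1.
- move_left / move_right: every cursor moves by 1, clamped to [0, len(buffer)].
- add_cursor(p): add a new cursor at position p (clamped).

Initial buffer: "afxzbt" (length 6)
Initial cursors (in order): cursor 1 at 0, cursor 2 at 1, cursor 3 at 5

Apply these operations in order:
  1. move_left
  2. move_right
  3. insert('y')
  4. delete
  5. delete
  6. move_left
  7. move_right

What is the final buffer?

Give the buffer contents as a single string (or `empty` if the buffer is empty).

After op 1 (move_left): buffer="afxzbt" (len 6), cursors c1@0 c2@0 c3@4, authorship ......
After op 2 (move_right): buffer="afxzbt" (len 6), cursors c1@1 c2@1 c3@5, authorship ......
After op 3 (insert('y')): buffer="ayyfxzbyt" (len 9), cursors c1@3 c2@3 c3@8, authorship .12....3.
After op 4 (delete): buffer="afxzbt" (len 6), cursors c1@1 c2@1 c3@5, authorship ......
After op 5 (delete): buffer="fxzt" (len 4), cursors c1@0 c2@0 c3@3, authorship ....
After op 6 (move_left): buffer="fxzt" (len 4), cursors c1@0 c2@0 c3@2, authorship ....
After op 7 (move_right): buffer="fxzt" (len 4), cursors c1@1 c2@1 c3@3, authorship ....

Answer: fxzt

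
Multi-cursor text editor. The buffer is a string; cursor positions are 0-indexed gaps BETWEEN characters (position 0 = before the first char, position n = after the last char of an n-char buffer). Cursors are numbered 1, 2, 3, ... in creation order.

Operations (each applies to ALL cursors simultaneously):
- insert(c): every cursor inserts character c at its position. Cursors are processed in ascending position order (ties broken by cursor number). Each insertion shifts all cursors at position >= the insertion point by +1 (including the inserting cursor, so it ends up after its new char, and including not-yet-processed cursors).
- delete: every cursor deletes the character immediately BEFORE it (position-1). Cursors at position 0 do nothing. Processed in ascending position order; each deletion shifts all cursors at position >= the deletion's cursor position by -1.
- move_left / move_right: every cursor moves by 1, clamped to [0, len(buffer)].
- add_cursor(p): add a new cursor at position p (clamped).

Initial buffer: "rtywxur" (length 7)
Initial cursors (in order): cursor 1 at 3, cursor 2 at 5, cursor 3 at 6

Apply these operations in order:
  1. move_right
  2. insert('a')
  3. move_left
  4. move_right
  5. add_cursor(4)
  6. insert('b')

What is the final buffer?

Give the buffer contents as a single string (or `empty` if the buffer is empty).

After op 1 (move_right): buffer="rtywxur" (len 7), cursors c1@4 c2@6 c3@7, authorship .......
After op 2 (insert('a')): buffer="rtywaxuara" (len 10), cursors c1@5 c2@8 c3@10, authorship ....1..2.3
After op 3 (move_left): buffer="rtywaxuara" (len 10), cursors c1@4 c2@7 c3@9, authorship ....1..2.3
After op 4 (move_right): buffer="rtywaxuara" (len 10), cursors c1@5 c2@8 c3@10, authorship ....1..2.3
After op 5 (add_cursor(4)): buffer="rtywaxuara" (len 10), cursors c4@4 c1@5 c2@8 c3@10, authorship ....1..2.3
After op 6 (insert('b')): buffer="rtywbabxuabrab" (len 14), cursors c4@5 c1@7 c2@11 c3@14, authorship ....411..22.33

Answer: rtywbabxuabrab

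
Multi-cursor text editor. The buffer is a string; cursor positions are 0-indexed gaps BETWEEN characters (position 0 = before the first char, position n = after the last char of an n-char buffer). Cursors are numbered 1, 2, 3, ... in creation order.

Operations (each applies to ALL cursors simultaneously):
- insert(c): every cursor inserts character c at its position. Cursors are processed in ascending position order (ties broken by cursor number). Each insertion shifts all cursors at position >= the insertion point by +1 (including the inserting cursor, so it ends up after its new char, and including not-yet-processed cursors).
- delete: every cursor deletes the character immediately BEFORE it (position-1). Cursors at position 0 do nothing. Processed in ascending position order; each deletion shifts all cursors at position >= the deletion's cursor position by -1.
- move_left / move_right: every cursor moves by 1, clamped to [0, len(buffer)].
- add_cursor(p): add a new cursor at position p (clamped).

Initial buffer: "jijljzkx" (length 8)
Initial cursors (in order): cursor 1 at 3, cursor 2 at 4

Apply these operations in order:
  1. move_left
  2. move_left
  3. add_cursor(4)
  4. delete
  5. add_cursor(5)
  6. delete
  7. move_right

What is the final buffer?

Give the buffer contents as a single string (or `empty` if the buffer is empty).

After op 1 (move_left): buffer="jijljzkx" (len 8), cursors c1@2 c2@3, authorship ........
After op 2 (move_left): buffer="jijljzkx" (len 8), cursors c1@1 c2@2, authorship ........
After op 3 (add_cursor(4)): buffer="jijljzkx" (len 8), cursors c1@1 c2@2 c3@4, authorship ........
After op 4 (delete): buffer="jjzkx" (len 5), cursors c1@0 c2@0 c3@1, authorship .....
After op 5 (add_cursor(5)): buffer="jjzkx" (len 5), cursors c1@0 c2@0 c3@1 c4@5, authorship .....
After op 6 (delete): buffer="jzk" (len 3), cursors c1@0 c2@0 c3@0 c4@3, authorship ...
After op 7 (move_right): buffer="jzk" (len 3), cursors c1@1 c2@1 c3@1 c4@3, authorship ...

Answer: jzk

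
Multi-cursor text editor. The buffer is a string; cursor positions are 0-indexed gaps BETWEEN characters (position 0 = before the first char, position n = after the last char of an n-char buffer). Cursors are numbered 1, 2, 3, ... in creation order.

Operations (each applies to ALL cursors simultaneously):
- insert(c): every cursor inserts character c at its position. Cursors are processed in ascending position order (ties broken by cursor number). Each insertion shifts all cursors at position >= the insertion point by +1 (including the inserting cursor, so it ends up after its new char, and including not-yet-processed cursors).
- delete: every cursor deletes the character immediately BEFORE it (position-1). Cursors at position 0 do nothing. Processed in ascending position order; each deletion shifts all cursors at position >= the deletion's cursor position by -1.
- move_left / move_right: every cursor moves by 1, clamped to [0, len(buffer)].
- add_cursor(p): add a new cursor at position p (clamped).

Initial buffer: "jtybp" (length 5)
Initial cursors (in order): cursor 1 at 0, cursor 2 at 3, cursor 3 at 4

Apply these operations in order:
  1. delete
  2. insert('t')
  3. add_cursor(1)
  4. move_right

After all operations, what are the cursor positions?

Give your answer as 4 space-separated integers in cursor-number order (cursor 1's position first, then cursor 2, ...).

Answer: 2 6 6 2

Derivation:
After op 1 (delete): buffer="jtp" (len 3), cursors c1@0 c2@2 c3@2, authorship ...
After op 2 (insert('t')): buffer="tjtttp" (len 6), cursors c1@1 c2@5 c3@5, authorship 1..23.
After op 3 (add_cursor(1)): buffer="tjtttp" (len 6), cursors c1@1 c4@1 c2@5 c3@5, authorship 1..23.
After op 4 (move_right): buffer="tjtttp" (len 6), cursors c1@2 c4@2 c2@6 c3@6, authorship 1..23.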